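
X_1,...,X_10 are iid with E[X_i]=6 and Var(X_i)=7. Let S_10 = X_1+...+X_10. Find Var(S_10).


By independence, Var(S_n) = n*Var(X_1) = 10*7 = 70

70


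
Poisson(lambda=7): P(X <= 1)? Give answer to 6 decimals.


P(X<=1) = e^(-7)*7^0/0! + e^(-7)*7^1/1!
≈ 0.0009118820 + 0.0063831738
= 0.0072950558
≈ 0.007295

0.007295


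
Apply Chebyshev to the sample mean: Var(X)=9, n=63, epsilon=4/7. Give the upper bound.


Var(Xbar) = Var(X)/n = 9/63
Chebyshev: P(|Xbar-mu| >= 4/7) <= Var(Xbar)/(4/7)^2 = (1/7)/(16/49) = 7/16

7/16


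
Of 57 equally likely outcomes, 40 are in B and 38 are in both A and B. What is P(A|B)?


P(A|B) = P(A∩B)/P(B) = (38/57)/(40/57) = 38/40 = 19/20

19/20


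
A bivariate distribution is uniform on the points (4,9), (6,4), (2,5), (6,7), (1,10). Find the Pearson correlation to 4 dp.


Cov(X,Y) = -2.2000, Var(X) = 4.1600, Var(Y) = 5.2000
rho = Cov/(sqrt(VarX)*sqrt(VarY)) = -0.4730

-0.4730


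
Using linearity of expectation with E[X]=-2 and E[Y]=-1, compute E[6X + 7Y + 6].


E[6X + 7Y + 6] = 6*E[X] + 7*E[Y] + 6
= (6)*(-2) + (7)*(-1) + (6)
= -12 - 7 + 6 = -13

-13


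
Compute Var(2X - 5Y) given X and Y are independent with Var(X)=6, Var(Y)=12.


Independence => Cov(X,Y)=0
Var(2X - 5Y) = 2^2*Var(X) + (-5)^2*Var(Y)
= 4*6 + 25*12 = 324

324


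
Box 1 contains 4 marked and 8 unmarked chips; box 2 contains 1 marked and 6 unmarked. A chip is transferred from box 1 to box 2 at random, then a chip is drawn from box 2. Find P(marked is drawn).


P(transfer marked) = 4/12 = 1/3; P(transfer unmarked) = 2/3
If marked transferred: Urn II has 2 marked of 8, so P(marked|marked moved) = 1/4
If unmarked transferred: Urn II has 1 marked of 8, so P(marked|unmarked moved) = 1/8
By total probability: P(marked) = 1/3*1/4 + 2/3*1/8 = 1/6

1/6


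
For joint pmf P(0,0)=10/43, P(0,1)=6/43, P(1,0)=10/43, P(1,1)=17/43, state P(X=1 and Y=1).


Read from table: P(X=1, Y=1) = 17/43

17/43


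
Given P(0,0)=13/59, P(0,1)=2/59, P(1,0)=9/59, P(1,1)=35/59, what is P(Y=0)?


P(Y=0) = P(0,0)+P(1,0) = 13/59 + 9/59 = 22/59

22/59


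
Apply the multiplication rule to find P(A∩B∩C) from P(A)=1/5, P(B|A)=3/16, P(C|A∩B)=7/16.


P(A∩B∩C) = P(A) * P(B|A) * P(C|A∩B)
= 1/5 * 3/16 * 7/16
= 3/80 * 7/16 = 21/1280

21/1280


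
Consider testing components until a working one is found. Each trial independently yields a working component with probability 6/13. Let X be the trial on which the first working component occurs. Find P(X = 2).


P(X=2) = (1-p)^1 * p = (7/13)^1 * 6/13
= 7/13 * 6/13 = 42/169

42/169


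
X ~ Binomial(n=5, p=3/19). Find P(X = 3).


P(X=3) = C(5,3) * p^3 * (1-p)^2
= 10 * 27/6859 * 256/361
= 69120/2476099

69120/2476099


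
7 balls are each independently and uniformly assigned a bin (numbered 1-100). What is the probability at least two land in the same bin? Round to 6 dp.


P(all different) = prod((100-i)/100 for i=0..6) = 0.806781
P(at least one match) = 1 - 0.806781 = 0.193219

0.193219


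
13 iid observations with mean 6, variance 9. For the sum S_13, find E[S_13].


E[S_n] = n*E[X_1] = 13*6 = 78

78


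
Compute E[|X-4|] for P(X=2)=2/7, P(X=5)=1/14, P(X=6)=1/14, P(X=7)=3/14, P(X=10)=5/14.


E[|X-4|] = sum(g(x)*P(x))
= 2*2/7 + 1*1/14 + 2*1/14 + 3*3/14 + 6*5/14
= 25/7

25/7


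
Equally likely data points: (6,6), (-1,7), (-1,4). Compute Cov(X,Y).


E[X]=4/3, E[Y]=17/3, E[XY]=25/3
Cov(X,Y) = E[XY] - E[X]E[Y] = 25/3 - 4/3*17/3 = 7/9

7/9


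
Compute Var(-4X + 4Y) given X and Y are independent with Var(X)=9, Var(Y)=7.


Independence => Cov(X,Y)=0
Var(-4X + 4Y) = (-4)^2*Var(X) + 4^2*Var(Y)
= 16*9 + 16*7 = 256

256


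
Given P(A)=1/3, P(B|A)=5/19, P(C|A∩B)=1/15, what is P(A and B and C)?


P(A∩B∩C) = P(A) * P(B|A) * P(C|A∩B)
= 1/3 * 5/19 * 1/15
= 5/57 * 1/15 = 1/171

1/171


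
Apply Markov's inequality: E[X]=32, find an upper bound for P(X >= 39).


Markov: P(X >= a) <= E[X]/a
P(X >= 39) <= 32/39

32/39


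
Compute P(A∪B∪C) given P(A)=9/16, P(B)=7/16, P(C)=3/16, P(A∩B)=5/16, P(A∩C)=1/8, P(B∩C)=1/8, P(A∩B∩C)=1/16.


P(A∪B∪C) = P(A)+P(B)+P(C) - P(AB)-P(AC)-P(BC) + P(ABC)
= 9/16+7/16+3/16 - 5/16-1/8-1/8 + 1/16
= 11/16

11/16


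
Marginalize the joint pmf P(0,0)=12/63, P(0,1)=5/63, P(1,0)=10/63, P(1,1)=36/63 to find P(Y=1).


P(Y=1) = P(0,1)+P(1,1) = 5/63 + 36/63 = 41/63

41/63


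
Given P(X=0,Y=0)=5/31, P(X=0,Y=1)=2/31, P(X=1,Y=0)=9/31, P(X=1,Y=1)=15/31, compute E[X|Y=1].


P(Y=1) = 17/31
E[X|Y=1] = (0*2 + 1*15)/17 = 15/17

15/17


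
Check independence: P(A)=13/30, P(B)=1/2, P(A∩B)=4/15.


P(A)*P(B) = 13/30*1/2 = 13/60
P(A∩B) = 4/15 != 13/60, so not independent

No, A and B are not independent


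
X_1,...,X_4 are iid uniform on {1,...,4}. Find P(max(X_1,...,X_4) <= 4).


P(max <= 4) = P(all X_i <= 4) = (P(X_1 <= 4))^4
= (4/4)^4 = 1^4 = 1

1


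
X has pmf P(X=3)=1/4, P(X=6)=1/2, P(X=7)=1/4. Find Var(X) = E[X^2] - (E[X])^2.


E[X] = 11/2, E[X^2] = 65/2
Var(X) = E[X^2] - (E[X])^2 = 65/2 - (11/2)^2 = 9/4

9/4


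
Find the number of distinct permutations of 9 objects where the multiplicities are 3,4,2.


9! = 362880
Denominator: 3!=6 * 4!=24 * 2!=2
Coefficient = 362880 / 288 = 1260

1260


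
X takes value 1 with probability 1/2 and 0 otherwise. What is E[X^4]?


For Bernoulli: X in {0,1}
E[X^4] = 0^4*(1-1/2) + 1^4*1/2 = 1/2

1/2


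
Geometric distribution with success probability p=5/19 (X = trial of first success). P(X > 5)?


P(X > 5) = P(first 5 trials all fail) = (1-p)^5 = (14/19)^5 = 537824/2476099

537824/2476099


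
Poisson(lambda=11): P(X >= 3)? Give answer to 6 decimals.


P(X>=3) = 1 - P(X<=2) = 1 - (e^(-11)*11^0/0! + e^(-11)*11^1/1! + e^(-11)*11^2/2!)
≈ 1 - (0.0000167017 + 0.0001837187 + 0.0010104529)
= 1 - 0.0012108733 = 0.9987891267
≈ 0.998789

0.998789


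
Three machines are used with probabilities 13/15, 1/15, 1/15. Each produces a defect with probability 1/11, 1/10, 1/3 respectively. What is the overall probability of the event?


P(A) = P(A|B1)P(B1) + P(A|B2)P(B2) + P(A|B3)P(B3)
= 1/11*13/15 + 1/10*1/15 + 1/3*1/15
= 13/165 + 1/150 + 1/45 = 533/4950

533/4950


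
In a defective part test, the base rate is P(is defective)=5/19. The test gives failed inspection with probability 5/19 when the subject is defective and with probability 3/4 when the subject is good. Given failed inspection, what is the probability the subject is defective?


P(A) = P(A|B)P(B) + P(A|B')P(B') = 5/19*5/19 + 3/4*14/19 = 449/722
P(B|A) = P(A|B)P(B)/P(A) = (25/361)/(449/722) = 50/449

50/449


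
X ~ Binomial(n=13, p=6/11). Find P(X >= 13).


P(X>=13) = P(X=13)
= 13060694016/34522712143931
= 13060694016/34522712143931

13060694016/34522712143931


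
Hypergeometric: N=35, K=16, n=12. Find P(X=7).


P(X=7) = C(16,7)*C(19,5) / C(35,12)
= 11440*11628 / 834451800
= 133024320/834451800 = 5016/31465

5016/31465


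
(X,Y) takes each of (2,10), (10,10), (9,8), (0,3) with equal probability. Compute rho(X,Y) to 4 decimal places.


Cov(X,Y) = 7.3125, Var(X) = 18.6875, Var(Y) = 8.1875
rho = Cov/(sqrt(VarX)*sqrt(VarY)) = 0.5912

0.5912


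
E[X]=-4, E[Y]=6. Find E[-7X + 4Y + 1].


E[-7X + 4Y + 1] = -7*E[X] + 4*E[Y] + 1
= (-7)*(-4) + (4)*(6) + (1)
= 28 + 24 + 1 = 53

53


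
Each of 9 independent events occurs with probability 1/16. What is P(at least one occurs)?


P(at least one) = 1 - P(none)
P(none) = (1 - 1/16)^9 = (15/16)^9 = 38443359375/68719476736
P(at least one) = 1 - 38443359375/68719476736 = 30276117361/68719476736

30276117361/68719476736


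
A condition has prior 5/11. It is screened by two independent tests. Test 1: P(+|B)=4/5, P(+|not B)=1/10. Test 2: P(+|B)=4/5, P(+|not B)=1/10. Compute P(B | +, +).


After test 1: P(+) = 4/5*5/11 + 1/10*6/11 = 23/55
P(B|+) = (4/11)/(23/55) = 20/23
After test 2 (use post1 as new prior): P(+) = 4/5*20/23 + 1/10*3/23 = 163/230
P(B|+,+) = (16/23)/(163/230) = 160/163

160/163


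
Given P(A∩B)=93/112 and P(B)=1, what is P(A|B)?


P(A|B) = P(A∩B)/P(B) = (93/112)/(112/112) = 93/112

93/112


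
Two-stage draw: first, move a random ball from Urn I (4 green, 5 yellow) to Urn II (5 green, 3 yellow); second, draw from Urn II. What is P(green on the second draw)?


P(transfer green) = 4/9; P(transfer yellow) = 5/9
If green transferred: Urn II has 6 green of 9, so P(green|green moved) = 2/3
If yellow transferred: Urn II has 5 green of 9, so P(green|yellow moved) = 5/9
By total probability: P(green) = 4/9*2/3 + 5/9*5/9 = 49/81

49/81


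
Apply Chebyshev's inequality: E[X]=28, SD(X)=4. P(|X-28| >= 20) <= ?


k = 20/4 = 5
Chebyshev: P(|X-mu| >= k*sigma) <= 1/k^2 = 1/5^2 = 1/25

1/25


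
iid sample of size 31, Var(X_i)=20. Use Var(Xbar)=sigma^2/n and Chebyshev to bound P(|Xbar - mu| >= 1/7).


Var(Xbar) = Var(X)/n = 20/31
Chebyshev: P(|Xbar-mu| >= 1/7) <= Var(Xbar)/(1/7)^2 = (20/31)/(1/49) = 980/31
Bound exceeds 1, so trivial bound: 1

1


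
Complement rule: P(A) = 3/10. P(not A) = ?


P(A') = 1 - P(A) = 1 - 3/10 = 7/10

7/10


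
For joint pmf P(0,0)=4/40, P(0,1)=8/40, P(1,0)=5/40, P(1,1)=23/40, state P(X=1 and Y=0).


Read from table: P(X=1, Y=0) = 5/40 = 1/8

1/8


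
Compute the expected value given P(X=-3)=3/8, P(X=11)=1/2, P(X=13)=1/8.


E[X] = sum(x * P(x))
= -3*3/8 + 11*1/2 + 13*1/8
= 6

6


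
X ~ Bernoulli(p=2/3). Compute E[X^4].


For Bernoulli: X in {0,1}
E[X^4] = 0^4*(1-2/3) + 1^4*2/3 = 2/3

2/3


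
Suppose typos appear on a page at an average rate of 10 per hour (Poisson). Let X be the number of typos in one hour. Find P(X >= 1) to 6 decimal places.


P(X>=1) = 1 - P(X<=0) = 1 - (e^(-10)*10^0/0!)
≈ 1 - 0.0000453999 = 0.9999546001
≈ 0.999955

0.999955


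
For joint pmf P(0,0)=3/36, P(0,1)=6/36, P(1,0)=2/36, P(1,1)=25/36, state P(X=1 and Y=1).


Read from table: P(X=1, Y=1) = 25/36

25/36


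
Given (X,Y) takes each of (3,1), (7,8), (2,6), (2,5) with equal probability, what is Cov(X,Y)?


E[X]=7/2, E[Y]=5, E[XY]=81/4
Cov(X,Y) = E[XY] - E[X]E[Y] = 81/4 - 7/2*5 = 11/4

11/4


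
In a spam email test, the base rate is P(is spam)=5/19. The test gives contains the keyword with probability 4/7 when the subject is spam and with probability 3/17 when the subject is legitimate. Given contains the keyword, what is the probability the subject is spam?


P(A) = P(A|B)P(B) + P(A|B')P(B') = 4/7*5/19 + 3/17*14/19 = 634/2261
P(B|A) = P(A|B)P(B)/P(A) = (20/133)/(634/2261) = 170/317

170/317


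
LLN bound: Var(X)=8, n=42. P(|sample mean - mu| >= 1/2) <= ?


Var(Xbar) = Var(X)/n = 8/42
Chebyshev: P(|Xbar-mu| >= 1/2) <= Var(Xbar)/(1/2)^2 = (4/21)/(1/4) = 16/21

16/21


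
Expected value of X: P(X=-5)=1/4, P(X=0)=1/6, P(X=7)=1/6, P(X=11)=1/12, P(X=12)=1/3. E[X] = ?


E[X] = sum(x * P(x))
= -5*1/4 + 0*1/6 + 7*1/6 + 11*1/12 + 12*1/3
= 29/6

29/6


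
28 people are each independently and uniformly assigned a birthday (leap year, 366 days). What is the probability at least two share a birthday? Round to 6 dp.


P(all different) = prod((366-i)/366 for i=0..27) = 0.346570
P(at least one match) = 1 - 0.346570 = 0.653430

0.653430


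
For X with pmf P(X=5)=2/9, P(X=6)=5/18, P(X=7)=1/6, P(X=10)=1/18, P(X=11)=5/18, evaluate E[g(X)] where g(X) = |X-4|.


E[|X-4|] = sum(g(x)*P(x))
= 1*2/9 + 2*5/18 + 3*1/6 + 6*1/18 + 7*5/18
= 32/9

32/9


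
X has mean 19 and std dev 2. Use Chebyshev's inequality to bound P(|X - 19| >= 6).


k = 6/2 = 3
Chebyshev: P(|X-mu| >= k*sigma) <= 1/k^2 = 1/3^2 = 1/9

1/9


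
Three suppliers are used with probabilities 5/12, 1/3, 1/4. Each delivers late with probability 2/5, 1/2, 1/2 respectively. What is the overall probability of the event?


P(A) = P(A|B1)P(B1) + P(A|B2)P(B2) + P(A|B3)P(B3)
= 2/5*5/12 + 1/2*1/3 + 1/2*1/4
= 1/6 + 1/6 + 1/8 = 11/24

11/24


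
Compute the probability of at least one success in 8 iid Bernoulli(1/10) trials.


P(at least one) = 1 - P(none)
P(none) = (1 - 1/10)^8 = (9/10)^8 = 43046721/100000000
P(at least one) = 1 - 43046721/100000000 = 56953279/100000000

56953279/100000000


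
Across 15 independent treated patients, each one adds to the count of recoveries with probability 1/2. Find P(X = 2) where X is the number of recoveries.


P(X=2) = C(15,2) * p^2 * (1-p)^13
= 105 * 1/4 * 1/8192
= 105/32768

105/32768


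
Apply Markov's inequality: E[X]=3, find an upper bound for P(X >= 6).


Markov: P(X >= a) <= E[X]/a
P(X >= 6) <= 3/6 = 1/2

1/2


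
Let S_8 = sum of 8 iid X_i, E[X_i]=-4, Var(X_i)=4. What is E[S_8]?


E[S_n] = n*E[X_1] = 8*-4 = -32

-32


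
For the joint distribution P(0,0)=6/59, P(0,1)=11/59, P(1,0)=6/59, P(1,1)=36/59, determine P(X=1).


P(X=1) = P(1,0)+P(1,1) = 6/59 + 36/59 = 42/59

42/59


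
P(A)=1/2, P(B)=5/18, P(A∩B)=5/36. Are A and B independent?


P(A)*P(B) = 1/2*5/18 = 5/36
P(A∩B) = 5/36, which equals P(A)P(B), so independent

Yes, A and B are independent


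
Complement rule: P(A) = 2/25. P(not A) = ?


P(A') = 1 - P(A) = 1 - 2/25 = 23/25

23/25


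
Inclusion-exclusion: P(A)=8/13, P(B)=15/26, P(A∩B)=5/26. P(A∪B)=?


P(A∪B) = P(A) + P(B) - P(A∩B)
= 8/13 + 15/26 - 5/26 = 1

1


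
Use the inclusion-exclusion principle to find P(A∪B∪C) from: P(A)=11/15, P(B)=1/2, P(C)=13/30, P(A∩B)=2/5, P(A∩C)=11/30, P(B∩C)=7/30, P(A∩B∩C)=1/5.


P(A∪B∪C) = P(A)+P(B)+P(C) - P(AB)-P(AC)-P(BC) + P(ABC)
= 11/15+1/2+13/30 - 2/5-11/30-7/30 + 1/5
= 13/15

13/15


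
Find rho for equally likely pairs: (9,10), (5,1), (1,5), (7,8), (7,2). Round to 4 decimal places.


Cov(X,Y) = 3.8400, Var(X) = 7.3600, Var(Y) = 11.7600
rho = Cov/(sqrt(VarX)*sqrt(VarY)) = 0.4128

0.4128


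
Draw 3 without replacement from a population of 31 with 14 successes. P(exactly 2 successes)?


P(X=2) = C(14,2)*C(17,1) / C(31,3)
= 91*17 / 4495
= 1547/4495

1547/4495


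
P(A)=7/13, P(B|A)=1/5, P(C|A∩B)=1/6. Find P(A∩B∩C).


P(A∩B∩C) = P(A) * P(B|A) * P(C|A∩B)
= 7/13 * 1/5 * 1/6
= 7/65 * 1/6 = 7/390

7/390


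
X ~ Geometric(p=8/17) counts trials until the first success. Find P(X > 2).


P(X > 2) = P(first 2 trials all fail) = (1-p)^2 = (9/17)^2 = 81/289

81/289


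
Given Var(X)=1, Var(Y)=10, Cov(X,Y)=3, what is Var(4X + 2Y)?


Var(4X + 2Y) = 4^2*Var(X) + 2^2*Var(Y) + 2*4*2*Cov(X,Y)
= 16*1 + 4*10 + 16*3
= 16 + 40 + 48 = 104

104


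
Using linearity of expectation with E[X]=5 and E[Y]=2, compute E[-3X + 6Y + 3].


E[-3X + 6Y + 3] = -3*E[X] + 6*E[Y] + 3
= (-3)*(5) + (6)*(2) + (3)
= -15 + 12 + 3 = 0

0


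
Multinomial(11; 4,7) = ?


11! = 39916800
Denominator: 4!=24 * 7!=5040
Coefficient = 39916800 / 120960 = 330

330


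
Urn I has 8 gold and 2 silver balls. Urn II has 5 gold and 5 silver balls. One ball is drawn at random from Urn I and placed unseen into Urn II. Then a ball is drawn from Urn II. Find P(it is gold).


P(transfer gold) = 8/10 = 4/5; P(transfer silver) = 1/5
If gold transferred: Urn II has 6 gold of 11, so P(gold|gold moved) = 6/11
If silver transferred: Urn II has 5 gold of 11, so P(gold|silver moved) = 5/11
By total probability: P(gold) = 4/5*6/11 + 1/5*5/11 = 29/55

29/55


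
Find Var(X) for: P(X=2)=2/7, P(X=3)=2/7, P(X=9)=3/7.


E[X] = 37/7, E[X^2] = 269/7
Var(X) = E[X^2] - (E[X])^2 = 269/7 - (37/7)^2 = 514/49

514/49


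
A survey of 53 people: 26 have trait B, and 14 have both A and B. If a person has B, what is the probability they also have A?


P(A|B) = P(A∩B)/P(B) = (14/53)/(26/53) = 14/26 = 7/13

7/13


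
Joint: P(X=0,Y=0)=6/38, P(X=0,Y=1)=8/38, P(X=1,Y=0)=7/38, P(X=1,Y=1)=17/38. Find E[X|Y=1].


P(Y=1) = 25/38
E[X|Y=1] = (0*8 + 1*17)/25 = 17/25

17/25


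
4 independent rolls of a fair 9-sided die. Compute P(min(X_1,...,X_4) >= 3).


P(min >= 3) = P(all X_i >= 3) = (P(X_1 >= 3))^4
= (7/9)^4 = 2401/6561

2401/6561


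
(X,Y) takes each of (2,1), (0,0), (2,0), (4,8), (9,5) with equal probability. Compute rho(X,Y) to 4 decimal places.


Cov(X,Y) = 6.2800, Var(X) = 9.4400, Var(Y) = 10.1600
rho = Cov/(sqrt(VarX)*sqrt(VarY)) = 0.6412

0.6412


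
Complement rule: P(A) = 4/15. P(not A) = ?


P(A') = 1 - P(A) = 1 - 4/15 = 11/15

11/15


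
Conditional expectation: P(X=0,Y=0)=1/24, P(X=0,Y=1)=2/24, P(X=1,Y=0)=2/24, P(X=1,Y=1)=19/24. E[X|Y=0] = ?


P(Y=0) = 3/24
E[X|Y=0] = (0*1 + 1*2)/3 = 2/3

2/3


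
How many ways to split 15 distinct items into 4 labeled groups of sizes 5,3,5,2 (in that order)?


15! = 1307674368000
Denominator: 5!=120 * 3!=6 * 5!=120 * 2!=2
Coefficient = 1307674368000 / 172800 = 7567560

7567560


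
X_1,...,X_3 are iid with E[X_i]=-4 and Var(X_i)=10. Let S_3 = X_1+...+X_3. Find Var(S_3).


By independence, Var(S_n) = n*Var(X_1) = 3*10 = 30

30


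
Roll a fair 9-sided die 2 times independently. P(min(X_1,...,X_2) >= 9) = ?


P(min >= 9) = P(all X_i >= 9) = (P(X_1 >= 9))^2
= (1/9)^2 = 1/81

1/81


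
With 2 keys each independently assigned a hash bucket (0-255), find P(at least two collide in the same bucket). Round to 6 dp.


P(all different) = prod((256-i)/256 for i=0..1) = 0.996094
P(at least one match) = 1 - 0.996094 = 0.003906

0.003906


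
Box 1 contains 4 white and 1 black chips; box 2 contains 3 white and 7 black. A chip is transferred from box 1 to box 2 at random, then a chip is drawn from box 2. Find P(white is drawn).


P(transfer white) = 4/5; P(transfer black) = 1/5
If white transferred: Urn II has 4 white of 11, so P(white|white moved) = 4/11
If black transferred: Urn II has 3 white of 11, so P(white|black moved) = 3/11
By total probability: P(white) = 4/5*4/11 + 1/5*3/11 = 19/55

19/55


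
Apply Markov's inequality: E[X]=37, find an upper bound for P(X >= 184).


Markov: P(X >= a) <= E[X]/a
P(X >= 184) <= 37/184

37/184


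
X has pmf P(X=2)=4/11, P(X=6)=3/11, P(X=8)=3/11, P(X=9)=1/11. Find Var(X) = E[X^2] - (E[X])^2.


E[X] = 59/11, E[X^2] = 397/11
Var(X) = E[X^2] - (E[X])^2 = 397/11 - (59/11)^2 = 886/121

886/121


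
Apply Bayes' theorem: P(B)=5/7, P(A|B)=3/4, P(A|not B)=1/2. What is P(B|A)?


P(A) = P(A|B)P(B) + P(A|B')P(B') = 3/4*5/7 + 1/2*2/7 = 19/28
P(B|A) = P(A|B)P(B)/P(A) = (15/28)/(19/28) = 15/19

15/19


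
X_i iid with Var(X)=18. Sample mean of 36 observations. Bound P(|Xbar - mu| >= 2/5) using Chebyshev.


Var(Xbar) = Var(X)/n = 18/36
Chebyshev: P(|Xbar-mu| >= 2/5) <= Var(Xbar)/(2/5)^2 = (1/2)/(4/25) = 25/8
Bound exceeds 1, so trivial bound: 1

1


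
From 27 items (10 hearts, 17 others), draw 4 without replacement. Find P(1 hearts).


P(X=1) = C(10,1)*C(17,3) / C(27,4)
= 10*680 / 17550
= 6800/17550 = 136/351

136/351


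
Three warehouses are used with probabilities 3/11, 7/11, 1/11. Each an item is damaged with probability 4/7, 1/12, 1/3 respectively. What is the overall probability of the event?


P(A) = P(A|B1)P(B1) + P(A|B2)P(B2) + P(A|B3)P(B3)
= 4/7*3/11 + 1/12*7/11 + 1/3*1/11
= 12/77 + 7/132 + 1/33 = 221/924

221/924


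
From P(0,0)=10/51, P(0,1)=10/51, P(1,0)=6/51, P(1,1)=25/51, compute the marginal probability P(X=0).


P(X=0) = P(0,0)+P(0,1) = 10/51 + 10/51 = 20/51

20/51


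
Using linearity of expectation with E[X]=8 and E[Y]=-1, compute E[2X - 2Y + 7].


E[2X - 2Y + 7] = 2*E[X] - 2*E[Y] + 7
= (2)*(8) + (-2)*(-1) + (7)
= 16 + 2 + 7 = 25

25


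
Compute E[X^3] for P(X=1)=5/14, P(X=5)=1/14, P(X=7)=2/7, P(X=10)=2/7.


E[X^3] = sum(g(x)*P(x))
= 1*5/14 + 125*1/14 + 343*2/7 + 1000*2/7
= 393

393


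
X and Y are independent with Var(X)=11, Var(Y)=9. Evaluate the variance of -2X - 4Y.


Independence => Cov(X,Y)=0
Var(-2X - 4Y) = (-2)^2*Var(X) + (-4)^2*Var(Y)
= 4*11 + 16*9 = 188

188


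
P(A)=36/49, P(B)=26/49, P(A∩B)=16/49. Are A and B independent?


P(A)*P(B) = 36/49*26/49 = 936/2401
P(A∩B) = 16/49 != 936/2401, so not independent

No, A and B are not independent


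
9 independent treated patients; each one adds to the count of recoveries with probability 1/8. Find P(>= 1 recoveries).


P(at least one) = 1 - P(none)
P(none) = (1 - 1/8)^9 = (7/8)^9 = 40353607/134217728
P(at least one) = 1 - 40353607/134217728 = 93864121/134217728

93864121/134217728


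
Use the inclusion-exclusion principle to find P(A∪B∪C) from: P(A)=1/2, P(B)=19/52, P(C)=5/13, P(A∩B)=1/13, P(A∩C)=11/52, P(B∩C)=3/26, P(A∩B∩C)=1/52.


P(A∪B∪C) = P(A)+P(B)+P(C) - P(AB)-P(AC)-P(BC) + P(ABC)
= 1/2+19/52+5/13 - 1/13-11/52-3/26 + 1/52
= 45/52

45/52


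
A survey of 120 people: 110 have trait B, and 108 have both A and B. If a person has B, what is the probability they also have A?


P(A|B) = P(A∩B)/P(B) = (108/120)/(110/120) = 108/110 = 54/55

54/55


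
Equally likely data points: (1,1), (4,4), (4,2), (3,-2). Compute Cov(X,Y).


E[X]=3, E[Y]=5/4, E[XY]=19/4
Cov(X,Y) = E[XY] - E[X]E[Y] = 19/4 - 3*5/4 = 1

1


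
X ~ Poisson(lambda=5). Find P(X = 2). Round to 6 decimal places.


P(X=2) = e^(-5) * 5^2 / 2!
≈ 0.006737946999 * 25 / 2
≈ 0.084224

0.084224


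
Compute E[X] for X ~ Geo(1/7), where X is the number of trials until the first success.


For geometric (trials until first success), E[X] = 1/p = 1/(1/7) = 7

7


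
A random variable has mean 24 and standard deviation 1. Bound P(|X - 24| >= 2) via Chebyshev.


k = 2/1 = 2
Chebyshev: P(|X-mu| >= k*sigma) <= 1/k^2 = 1/2^2 = 1/4

1/4


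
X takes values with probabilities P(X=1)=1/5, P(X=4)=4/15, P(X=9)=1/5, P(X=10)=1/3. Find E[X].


E[X] = sum(x * P(x))
= 1*1/5 + 4*4/15 + 9*1/5 + 10*1/3
= 32/5

32/5


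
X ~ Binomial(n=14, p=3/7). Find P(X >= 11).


P(X>=11) = P(X=11) + P(X=12) + P(X=13) + P(X=14)
= 589545216/96889010407 + 110539728/96889010407 + 12754584/96889010407 + 4782969/678223072849
= 4994659665/678223072849

4994659665/678223072849


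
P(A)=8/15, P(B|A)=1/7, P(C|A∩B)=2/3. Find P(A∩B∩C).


P(A∩B∩C) = P(A) * P(B|A) * P(C|A∩B)
= 8/15 * 1/7 * 2/3
= 8/105 * 2/3 = 16/315

16/315


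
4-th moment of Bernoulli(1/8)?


For Bernoulli: X in {0,1}
E[X^4] = 0^4*(1-1/8) + 1^4*1/8 = 1/8

1/8


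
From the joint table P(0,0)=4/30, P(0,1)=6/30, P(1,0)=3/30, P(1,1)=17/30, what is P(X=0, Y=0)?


Read from table: P(X=0, Y=0) = 4/30 = 2/15

2/15


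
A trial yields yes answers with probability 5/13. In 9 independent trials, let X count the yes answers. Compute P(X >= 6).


P(X>=6) = P(X=6) + P(X=7) + P(X=8) + P(X=9)
= 672000000/10604499373 + 180000000/10604499373 + 28125000/10604499373 + 1953125/10604499373
= 882078125/10604499373

882078125/10604499373


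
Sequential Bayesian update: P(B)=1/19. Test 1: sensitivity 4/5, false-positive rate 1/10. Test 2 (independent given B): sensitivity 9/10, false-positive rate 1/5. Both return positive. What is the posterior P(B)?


After test 1: P(+) = 4/5*1/19 + 1/10*18/19 = 13/95
P(B|+) = (4/95)/(13/95) = 4/13
After test 2 (use post1 as new prior): P(+) = 9/10*4/13 + 1/5*9/13 = 27/65
P(B|+,+) = (18/65)/(27/65) = 2/3

2/3


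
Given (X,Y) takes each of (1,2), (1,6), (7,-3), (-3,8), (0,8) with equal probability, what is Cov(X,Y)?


E[X]=6/5, E[Y]=21/5, E[XY]=-37/5
Cov(X,Y) = E[XY] - E[X]E[Y] = -37/5 - 6/5*21/5 = -311/25

-311/25


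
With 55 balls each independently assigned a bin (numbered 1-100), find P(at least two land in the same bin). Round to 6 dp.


P(all different) = prod((100-i)/100 for i=0..54) = 0.000000
P(at least one match) = 1 - 0.000000 = 1.000000

1.000000


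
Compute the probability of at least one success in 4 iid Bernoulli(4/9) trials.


P(at least one) = 1 - P(none)
P(none) = (1 - 4/9)^4 = (5/9)^4 = 625/6561
P(at least one) = 1 - 625/6561 = 5936/6561

5936/6561


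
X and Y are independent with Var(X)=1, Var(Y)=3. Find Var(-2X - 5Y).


Independence => Cov(X,Y)=0
Var(-2X - 5Y) = (-2)^2*Var(X) + (-5)^2*Var(Y)
= 4*1 + 25*3 = 79

79


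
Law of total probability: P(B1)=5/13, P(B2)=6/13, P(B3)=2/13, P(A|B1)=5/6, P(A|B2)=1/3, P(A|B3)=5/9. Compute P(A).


P(A) = P(A|B1)P(B1) + P(A|B2)P(B2) + P(A|B3)P(B3)
= 5/6*5/13 + 1/3*6/13 + 5/9*2/13
= 25/78 + 2/13 + 10/117 = 131/234

131/234


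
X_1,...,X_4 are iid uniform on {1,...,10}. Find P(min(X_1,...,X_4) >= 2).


P(min >= 2) = P(all X_i >= 2) = (P(X_1 >= 2))^4
= (9/10)^4 = 6561/10000

6561/10000


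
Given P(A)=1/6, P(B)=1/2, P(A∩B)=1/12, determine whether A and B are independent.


P(A)*P(B) = 1/6*1/2 = 1/12
P(A∩B) = 1/12, which equals P(A)P(B), so independent

Yes, A and B are independent


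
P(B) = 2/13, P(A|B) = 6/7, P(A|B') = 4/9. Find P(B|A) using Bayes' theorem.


P(A) = P(A|B)P(B) + P(A|B')P(B') = 6/7*2/13 + 4/9*11/13 = 32/63
P(B|A) = P(A|B)P(B)/P(A) = (12/91)/(32/63) = 27/104

27/104


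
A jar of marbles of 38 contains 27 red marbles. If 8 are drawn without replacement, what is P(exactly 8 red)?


P(X=8) = C(27,8)*C(11,0) / C(38,8)
= 2220075*1 / 48903492
= 2220075/48903492 = 67275/1481924

67275/1481924


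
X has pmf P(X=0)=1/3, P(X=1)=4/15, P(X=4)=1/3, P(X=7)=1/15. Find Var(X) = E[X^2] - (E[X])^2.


E[X] = 31/15, E[X^2] = 133/15
Var(X) = E[X^2] - (E[X])^2 = 133/15 - (31/15)^2 = 1034/225

1034/225


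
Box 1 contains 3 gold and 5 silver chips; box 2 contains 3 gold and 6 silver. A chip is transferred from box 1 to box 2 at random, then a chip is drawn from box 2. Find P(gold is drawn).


P(transfer gold) = 3/8; P(transfer silver) = 5/8
If gold transferred: Urn II has 4 gold of 10, so P(gold|gold moved) = 2/5
If silver transferred: Urn II has 3 gold of 10, so P(gold|silver moved) = 3/10
By total probability: P(gold) = 3/8*2/5 + 5/8*3/10 = 27/80

27/80


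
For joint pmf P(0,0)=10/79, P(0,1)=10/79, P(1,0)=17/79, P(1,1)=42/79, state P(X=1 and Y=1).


Read from table: P(X=1, Y=1) = 42/79

42/79


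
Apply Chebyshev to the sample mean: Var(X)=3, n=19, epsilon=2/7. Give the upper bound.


Var(Xbar) = Var(X)/n = 3/19
Chebyshev: P(|Xbar-mu| >= 2/7) <= Var(Xbar)/(2/7)^2 = (3/19)/(4/49) = 147/76
Bound exceeds 1, so trivial bound: 1

1


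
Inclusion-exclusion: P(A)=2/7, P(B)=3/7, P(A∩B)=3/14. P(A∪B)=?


P(A∪B) = P(A) + P(B) - P(A∩B)
= 2/7 + 3/7 - 3/14 = 1/2

1/2


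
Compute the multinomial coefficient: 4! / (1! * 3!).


4! = 24
Denominator: 1!=1 * 3!=6
Coefficient = 24 / 6 = 4

4


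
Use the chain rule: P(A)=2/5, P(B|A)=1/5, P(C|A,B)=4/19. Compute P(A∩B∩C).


P(A∩B∩C) = P(A) * P(B|A) * P(C|A∩B)
= 2/5 * 1/5 * 4/19
= 2/25 * 4/19 = 8/475

8/475


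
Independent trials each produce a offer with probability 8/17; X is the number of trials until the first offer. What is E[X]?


For geometric (trials until first success), E[X] = 1/p = 1/(8/17) = 17/8

17/8


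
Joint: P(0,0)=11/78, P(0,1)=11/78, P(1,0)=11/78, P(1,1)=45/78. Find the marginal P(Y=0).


P(Y=0) = P(0,0)+P(1,0) = 11/78 + 11/78 = 22/78 = 11/39

11/39


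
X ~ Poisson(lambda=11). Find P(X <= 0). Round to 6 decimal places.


P(X<=0) = e^(-11)*11^0/0!
≈ 0.0000167017
≈ 0.000017

0.000017


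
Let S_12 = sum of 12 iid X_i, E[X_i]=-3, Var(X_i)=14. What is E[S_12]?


E[S_n] = n*E[X_1] = 12*-3 = -36

-36


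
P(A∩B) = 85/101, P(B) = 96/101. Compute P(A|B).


P(A|B) = P(A∩B)/P(B) = (85/101)/(96/101) = 85/96

85/96


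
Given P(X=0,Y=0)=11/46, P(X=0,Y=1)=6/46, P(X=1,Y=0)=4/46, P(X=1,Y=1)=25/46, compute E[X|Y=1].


P(Y=1) = 31/46
E[X|Y=1] = (0*6 + 1*25)/31 = 25/31

25/31


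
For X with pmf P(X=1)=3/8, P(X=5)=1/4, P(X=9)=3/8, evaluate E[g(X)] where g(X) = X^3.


E[X^3] = sum(g(x)*P(x))
= 1*3/8 + 125*1/4 + 729*3/8
= 305

305


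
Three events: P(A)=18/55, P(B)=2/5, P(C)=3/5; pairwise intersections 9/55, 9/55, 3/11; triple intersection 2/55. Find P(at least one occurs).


P(A∪B∪C) = P(A)+P(B)+P(C) - P(AB)-P(AC)-P(BC) + P(ABC)
= 18/55+2/5+3/5 - 9/55-9/55-3/11 + 2/55
= 42/55

42/55


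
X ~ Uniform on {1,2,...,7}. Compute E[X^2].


E[X^2] = (1/7) * sum(x^2 for x=1..7)
= 140/7 = 20

20


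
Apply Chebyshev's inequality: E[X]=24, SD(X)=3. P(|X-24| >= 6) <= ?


k = 6/3 = 2
Chebyshev: P(|X-mu| >= k*sigma) <= 1/k^2 = 1/2^2 = 1/4

1/4


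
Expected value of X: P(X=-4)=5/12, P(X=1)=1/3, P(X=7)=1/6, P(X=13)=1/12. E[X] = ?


E[X] = sum(x * P(x))
= -4*5/12 + 1*1/3 + 7*1/6 + 13*1/12
= 11/12

11/12


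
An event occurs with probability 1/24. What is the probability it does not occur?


P(A') = 1 - P(A) = 1 - 1/24 = 23/24

23/24


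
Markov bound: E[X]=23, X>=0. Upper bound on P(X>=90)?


Markov: P(X >= a) <= E[X]/a
P(X >= 90) <= 23/90

23/90


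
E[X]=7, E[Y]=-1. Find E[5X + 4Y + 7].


E[5X + 4Y + 7] = 5*E[X] + 4*E[Y] + 7
= (5)*(7) + (4)*(-1) + (7)
= 35 - 4 + 7 = 38

38


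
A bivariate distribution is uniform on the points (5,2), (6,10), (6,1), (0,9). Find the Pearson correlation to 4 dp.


Cov(X,Y) = -4.3750, Var(X) = 6.1875, Var(Y) = 16.2500
rho = Cov/(sqrt(VarX)*sqrt(VarY)) = -0.4363

-0.4363


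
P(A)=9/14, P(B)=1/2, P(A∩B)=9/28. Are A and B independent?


P(A)*P(B) = 9/14*1/2 = 9/28
P(A∩B) = 9/28, which equals P(A)P(B), so independent

Yes, A and B are independent


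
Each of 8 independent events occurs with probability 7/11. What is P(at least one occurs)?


P(at least one) = 1 - P(none)
P(none) = (1 - 7/11)^8 = (4/11)^8 = 65536/214358881
P(at least one) = 1 - 65536/214358881 = 214293345/214358881

214293345/214358881


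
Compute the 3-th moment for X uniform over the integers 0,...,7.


E[X^3] = (1/8) * sum(x^3 for x=0..7)
= 784/8 = 98

98


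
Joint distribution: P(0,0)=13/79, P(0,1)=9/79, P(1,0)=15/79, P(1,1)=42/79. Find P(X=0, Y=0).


Read from table: P(X=0, Y=0) = 13/79

13/79


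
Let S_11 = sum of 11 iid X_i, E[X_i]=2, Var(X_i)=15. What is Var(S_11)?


By independence, Var(S_n) = n*Var(X_1) = 11*15 = 165

165


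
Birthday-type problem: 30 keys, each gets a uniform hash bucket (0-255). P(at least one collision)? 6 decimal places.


P(all different) = prod((256-i)/256 for i=0..29) = 0.170584
P(at least one match) = 1 - 0.170584 = 0.829416

0.829416


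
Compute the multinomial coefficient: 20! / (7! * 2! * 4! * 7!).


20! = 2432902008176640000
Denominator: 7!=5040 * 2!=2 * 4!=24 * 7!=5040
Coefficient = 2432902008176640000 / 1219276800 = 1995364800

1995364800


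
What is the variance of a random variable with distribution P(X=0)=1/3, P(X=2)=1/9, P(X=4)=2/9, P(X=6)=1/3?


E[X] = 28/9, E[X^2] = 16
Var(X) = E[X^2] - (E[X])^2 = 16 - (28/9)^2 = 512/81

512/81


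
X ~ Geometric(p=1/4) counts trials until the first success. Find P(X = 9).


P(X=9) = (1-p)^8 * p = (3/4)^8 * 1/4
= 6561/65536 * 1/4 = 6561/262144

6561/262144


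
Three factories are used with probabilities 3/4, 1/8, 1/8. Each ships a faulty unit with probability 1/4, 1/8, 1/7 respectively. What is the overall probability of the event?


P(A) = P(A|B1)P(B1) + P(A|B2)P(B2) + P(A|B3)P(B3)
= 1/4*3/4 + 1/8*1/8 + 1/7*1/8
= 3/16 + 1/64 + 1/56 = 99/448

99/448


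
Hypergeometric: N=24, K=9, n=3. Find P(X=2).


P(X=2) = C(9,2)*C(15,1) / C(24,3)
= 36*15 / 2024
= 540/2024 = 135/506

135/506


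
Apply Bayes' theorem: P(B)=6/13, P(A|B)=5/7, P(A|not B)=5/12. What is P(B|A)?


P(A) = P(A|B)P(B) + P(A|B')P(B') = 5/7*6/13 + 5/12*7/13 = 605/1092
P(B|A) = P(A|B)P(B)/P(A) = (30/91)/(605/1092) = 72/121

72/121


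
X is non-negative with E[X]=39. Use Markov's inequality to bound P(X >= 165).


Markov: P(X >= a) <= E[X]/a
P(X >= 165) <= 39/165 = 13/55

13/55


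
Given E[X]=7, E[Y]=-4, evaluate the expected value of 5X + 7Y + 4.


E[5X + 7Y + 4] = 5*E[X] + 7*E[Y] + 4
= (5)*(7) + (7)*(-4) + (4)
= 35 - 28 + 4 = 11

11


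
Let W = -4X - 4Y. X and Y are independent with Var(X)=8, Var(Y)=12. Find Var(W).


Independence => Cov(X,Y)=0
Var(-4X - 4Y) = (-4)^2*Var(X) + (-4)^2*Var(Y)
= 16*8 + 16*12 = 320

320


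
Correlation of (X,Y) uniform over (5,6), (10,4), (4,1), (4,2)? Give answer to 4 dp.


Cov(X,Y) = 1.8125, Var(X) = 6.1875, Var(Y) = 3.6875
rho = Cov/(sqrt(VarX)*sqrt(VarY)) = 0.3794

0.3794


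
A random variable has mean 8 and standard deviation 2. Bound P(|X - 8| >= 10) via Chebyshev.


k = 10/2 = 5
Chebyshev: P(|X-mu| >= k*sigma) <= 1/k^2 = 1/5^2 = 1/25

1/25


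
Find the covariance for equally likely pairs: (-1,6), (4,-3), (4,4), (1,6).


E[X]=2, E[Y]=13/4, E[XY]=1
Cov(X,Y) = E[XY] - E[X]E[Y] = 1 - 2*13/4 = -11/2

-11/2


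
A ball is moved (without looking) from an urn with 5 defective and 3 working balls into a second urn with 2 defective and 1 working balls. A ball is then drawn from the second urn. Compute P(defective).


P(transfer defective) = 5/8; P(transfer working) = 3/8
If defective transferred: Urn II has 3 defective of 4, so P(defective|defective moved) = 3/4
If working transferred: Urn II has 2 defective of 4, so P(defective|working moved) = 1/2
By total probability: P(defective) = 5/8*3/4 + 3/8*1/2 = 21/32

21/32


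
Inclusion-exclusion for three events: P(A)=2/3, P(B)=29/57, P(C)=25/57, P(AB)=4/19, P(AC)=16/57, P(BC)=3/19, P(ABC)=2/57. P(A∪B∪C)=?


P(A∪B∪C) = P(A)+P(B)+P(C) - P(AB)-P(AC)-P(BC) + P(ABC)
= 2/3+29/57+25/57 - 4/19-16/57-3/19 + 2/57
= 1

1


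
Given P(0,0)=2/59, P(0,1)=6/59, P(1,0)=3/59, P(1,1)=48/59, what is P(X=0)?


P(X=0) = P(0,0)+P(0,1) = 2/59 + 6/59 = 8/59

8/59


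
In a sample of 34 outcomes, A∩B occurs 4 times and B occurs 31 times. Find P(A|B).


P(A|B) = P(A∩B)/P(B) = (4/34)/(31/34) = 4/31

4/31


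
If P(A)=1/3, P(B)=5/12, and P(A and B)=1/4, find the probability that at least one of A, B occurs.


P(A∪B) = P(A) + P(B) - P(A∩B)
= 1/3 + 5/12 - 1/4 = 1/2

1/2


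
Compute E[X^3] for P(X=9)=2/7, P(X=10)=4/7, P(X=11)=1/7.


E[X^3] = sum(g(x)*P(x))
= 729*2/7 + 1000*4/7 + 1331*1/7
= 6789/7

6789/7


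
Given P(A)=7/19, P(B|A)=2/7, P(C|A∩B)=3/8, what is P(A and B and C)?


P(A∩B∩C) = P(A) * P(B|A) * P(C|A∩B)
= 7/19 * 2/7 * 3/8
= 2/19 * 3/8 = 3/76

3/76


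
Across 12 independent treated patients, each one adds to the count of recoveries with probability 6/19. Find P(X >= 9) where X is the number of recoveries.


P(X>=9) = P(X=9) + P(X=10) + P(X=11) + P(X=12)
= 4870953584640/2213314919066161 + 674439727104/2213314919066161 + 56596340736/2213314919066161 + 2176782336/2213314919066161
= 5604166434816/2213314919066161

5604166434816/2213314919066161


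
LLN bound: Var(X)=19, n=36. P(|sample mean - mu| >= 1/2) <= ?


Var(Xbar) = Var(X)/n = 19/36
Chebyshev: P(|Xbar-mu| >= 1/2) <= Var(Xbar)/(1/2)^2 = (19/36)/(1/4) = 19/9
Bound exceeds 1, so trivial bound: 1

1


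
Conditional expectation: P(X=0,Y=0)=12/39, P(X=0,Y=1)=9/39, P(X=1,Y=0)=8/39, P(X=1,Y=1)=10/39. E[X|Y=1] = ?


P(Y=1) = 19/39
E[X|Y=1] = (0*9 + 1*10)/19 = 10/19

10/19


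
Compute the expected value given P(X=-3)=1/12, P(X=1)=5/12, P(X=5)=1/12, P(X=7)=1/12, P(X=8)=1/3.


E[X] = sum(x * P(x))
= -3*1/12 + 1*5/12 + 5*1/12 + 7*1/12 + 8*1/3
= 23/6

23/6


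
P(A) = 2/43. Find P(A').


P(A') = 1 - P(A) = 1 - 2/43 = 41/43

41/43


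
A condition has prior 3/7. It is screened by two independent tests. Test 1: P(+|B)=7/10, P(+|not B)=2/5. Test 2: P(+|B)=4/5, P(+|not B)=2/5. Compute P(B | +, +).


After test 1: P(+) = 7/10*3/7 + 2/5*4/7 = 37/70
P(B|+) = (3/10)/(37/70) = 21/37
After test 2 (use post1 as new prior): P(+) = 4/5*21/37 + 2/5*16/37 = 116/185
P(B|+,+) = (84/185)/(116/185) = 21/29

21/29


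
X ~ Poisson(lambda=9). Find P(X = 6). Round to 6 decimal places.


P(X=6) = e^(-9) * 9^6 / 6!
≈ 0.0001234098041 * 531441 / 720
≈ 0.091090

0.091090


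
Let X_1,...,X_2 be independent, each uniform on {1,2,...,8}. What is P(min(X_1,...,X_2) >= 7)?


P(min >= 7) = P(all X_i >= 7) = (P(X_1 >= 7))^2
= (2/8)^2 = (1/4)^2 = 1/16

1/16


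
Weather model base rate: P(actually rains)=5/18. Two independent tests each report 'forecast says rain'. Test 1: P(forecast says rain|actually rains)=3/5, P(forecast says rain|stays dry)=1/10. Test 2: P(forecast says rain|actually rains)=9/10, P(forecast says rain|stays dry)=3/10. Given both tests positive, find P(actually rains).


After test 1: P(+) = 3/5*5/18 + 1/10*13/18 = 43/180
P(B|+) = (1/6)/(43/180) = 30/43
After test 2 (use post1 as new prior): P(+) = 9/10*30/43 + 3/10*13/43 = 309/430
P(B|+,+) = (27/43)/(309/430) = 90/103

90/103


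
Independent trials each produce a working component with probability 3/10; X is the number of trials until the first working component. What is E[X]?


For geometric (trials until first success), E[X] = 1/p = 1/(3/10) = 10/3

10/3


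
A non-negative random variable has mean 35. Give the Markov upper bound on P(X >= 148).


Markov: P(X >= a) <= E[X]/a
P(X >= 148) <= 35/148

35/148


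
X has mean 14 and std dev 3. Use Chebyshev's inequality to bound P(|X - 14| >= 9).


k = 9/3 = 3
Chebyshev: P(|X-mu| >= k*sigma) <= 1/k^2 = 1/3^2 = 1/9

1/9


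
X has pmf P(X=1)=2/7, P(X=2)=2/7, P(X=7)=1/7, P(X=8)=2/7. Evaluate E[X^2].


E[X^2] = sum(x^2 * P(x))
= 1*2/7 + 4*2/7 + 49*1/7 + 64*2/7
= 187/7

187/7


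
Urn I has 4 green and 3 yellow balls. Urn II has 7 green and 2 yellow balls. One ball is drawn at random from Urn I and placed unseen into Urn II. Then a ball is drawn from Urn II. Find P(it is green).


P(transfer green) = 4/7; P(transfer yellow) = 3/7
If green transferred: Urn II has 8 green of 10, so P(green|green moved) = 4/5
If yellow transferred: Urn II has 7 green of 10, so P(green|yellow moved) = 7/10
By total probability: P(green) = 4/7*4/5 + 3/7*7/10 = 53/70

53/70


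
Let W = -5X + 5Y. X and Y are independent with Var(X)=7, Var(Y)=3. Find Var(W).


Independence => Cov(X,Y)=0
Var(-5X + 5Y) = (-5)^2*Var(X) + 5^2*Var(Y)
= 25*7 + 25*3 = 250

250


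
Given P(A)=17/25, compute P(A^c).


P(A') = 1 - P(A) = 1 - 17/25 = 8/25

8/25


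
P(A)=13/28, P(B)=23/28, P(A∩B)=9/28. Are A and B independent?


P(A)*P(B) = 13/28*23/28 = 299/784
P(A∩B) = 9/28 != 299/784, so not independent

No, A and B are not independent


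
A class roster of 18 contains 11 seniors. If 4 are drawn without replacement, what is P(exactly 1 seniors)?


P(X=1) = C(11,1)*C(7,3) / C(18,4)
= 11*35 / 3060
= 385/3060 = 77/612

77/612


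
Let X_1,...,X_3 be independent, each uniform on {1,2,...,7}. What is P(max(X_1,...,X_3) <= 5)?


P(max <= 5) = P(all X_i <= 5) = (P(X_1 <= 5))^3
= (5/7)^3 = 125/343

125/343


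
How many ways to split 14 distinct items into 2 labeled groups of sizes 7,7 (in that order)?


14! = 87178291200
Denominator: 7!=5040 * 7!=5040
Coefficient = 87178291200 / 25401600 = 3432

3432


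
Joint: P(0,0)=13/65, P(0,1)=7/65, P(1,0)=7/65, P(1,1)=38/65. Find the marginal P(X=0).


P(X=0) = P(0,0)+P(0,1) = 13/65 + 7/65 = 20/65 = 4/13

4/13


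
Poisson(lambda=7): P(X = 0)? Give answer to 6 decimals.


P(X=0) = e^(-7) * 7^0 / 0!
≈ 0.0009118819656 * 1 / 1
≈ 0.000912

0.000912


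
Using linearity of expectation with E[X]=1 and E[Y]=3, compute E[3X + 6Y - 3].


E[3X + 6Y - 3] = 3*E[X] + 6*E[Y] - 3
= (3)*(1) + (6)*(3) + (-3)
= 3 + 18 - 3 = 18

18


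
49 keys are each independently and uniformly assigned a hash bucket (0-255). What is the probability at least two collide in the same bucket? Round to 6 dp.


P(all different) = prod((256-i)/256 for i=0..48) = 0.007336
P(at least one match) = 1 - 0.007336 = 0.992664

0.992664


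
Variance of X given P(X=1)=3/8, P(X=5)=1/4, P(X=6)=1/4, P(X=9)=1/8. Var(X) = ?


E[X] = 17/4, E[X^2] = 103/4
Var(X) = E[X^2] - (E[X])^2 = 103/4 - (17/4)^2 = 123/16

123/16


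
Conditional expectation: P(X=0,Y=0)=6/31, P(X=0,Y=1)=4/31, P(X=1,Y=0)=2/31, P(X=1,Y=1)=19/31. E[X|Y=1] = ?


P(Y=1) = 23/31
E[X|Y=1] = (0*4 + 1*19)/23 = 19/23

19/23
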